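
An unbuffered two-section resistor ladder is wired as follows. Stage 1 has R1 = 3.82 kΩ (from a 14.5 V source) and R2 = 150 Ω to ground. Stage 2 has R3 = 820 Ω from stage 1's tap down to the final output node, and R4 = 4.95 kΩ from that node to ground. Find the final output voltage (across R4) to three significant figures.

V_out ≈ 0.459 V

Stage 2 presents R3+R4 = 5770 Ω as a load on stage 1's tap.
Stage 1's lower leg becomes R2‖(R3+R4) = 146.2 Ω, so V_mid = 14.5 × 146.2/3966 = 0.5345 V.
Stage 2 is itself unloaded: V_out = V_mid × R4/(R3+R4) = 0.5345 × 4950/5770 = 0.459 V.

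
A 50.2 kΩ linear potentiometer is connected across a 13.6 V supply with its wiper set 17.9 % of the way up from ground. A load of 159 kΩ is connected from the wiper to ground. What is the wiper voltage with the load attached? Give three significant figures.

The wiper splits the pot into (1−α)R = 41.21 kΩ above and αR = 8.986 kΩ below.
Lower section ‖ load = 8.505 kΩ.
V_wiper = 13.6 × 8.505/(41.21 + 8.505) = 2.33 V.

V ≈ 2.33 V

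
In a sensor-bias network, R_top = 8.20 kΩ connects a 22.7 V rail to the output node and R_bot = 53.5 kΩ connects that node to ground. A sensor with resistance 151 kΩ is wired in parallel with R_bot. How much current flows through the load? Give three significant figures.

R_bot‖R_L = 39.50 kΩ; V_out = 22.7 × 39.50/47.70 = 18.80 V.
I_L = V_out / R_L = 18.80 / 151 kΩ = 0.124 mA.

I_L ≈ 0.124 mA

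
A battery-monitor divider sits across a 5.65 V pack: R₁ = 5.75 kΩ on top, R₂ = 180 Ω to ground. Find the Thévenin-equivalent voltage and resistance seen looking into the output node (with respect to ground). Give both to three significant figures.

V_th is the open-circuit tap voltage: 5.65 × 180/(5750 + 180) = 0.172 V.
With the supply zeroed, R₁ and R₂ appear in parallel from the tap: R_th = R₁‖R₂ = (5750 × 180)/5930 = 175 Ω.

V_th = 0.172 V, R_th = 175 Ω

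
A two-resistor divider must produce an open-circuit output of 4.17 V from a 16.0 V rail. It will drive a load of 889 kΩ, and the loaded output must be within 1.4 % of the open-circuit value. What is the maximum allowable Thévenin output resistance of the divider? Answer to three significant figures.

Loading drop = R_th/(R_th + R_L) ≤ 0.0140, so R_th ≤ R_L · ε/(1−ε) = 889 kΩ × 0.0140/0.9860 = 12.6 kΩ.
(Any R1, R2 with R2/(R1+R2) = 0.261 and R1‖R2 ≤ 12.6 kΩ will meet the spec.)

R_th ≤ 12.6 kΩ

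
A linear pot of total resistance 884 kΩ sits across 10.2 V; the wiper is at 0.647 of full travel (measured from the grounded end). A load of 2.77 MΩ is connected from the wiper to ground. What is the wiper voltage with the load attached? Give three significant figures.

The wiper splits the pot into (1−α)R = 312.1 kΩ above and αR = 571.9 kΩ below.
Lower section ‖ load = 474.1 kΩ.
V_wiper = 10.2 × 474.1/(312.1 + 474.1) = 6.15 V.

V ≈ 6.15 V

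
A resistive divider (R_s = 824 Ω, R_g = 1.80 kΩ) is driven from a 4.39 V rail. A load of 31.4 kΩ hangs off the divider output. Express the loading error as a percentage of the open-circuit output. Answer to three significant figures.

The divider's output (Thévenin) resistance is R_s‖R_g = 565.2 Ω.
Fractional drop under load = R_th/(R_th + R_L) = 565.2 / (565.2 + 31400) = 0.01768.
So the output falls by 1.77 %.

1.77 %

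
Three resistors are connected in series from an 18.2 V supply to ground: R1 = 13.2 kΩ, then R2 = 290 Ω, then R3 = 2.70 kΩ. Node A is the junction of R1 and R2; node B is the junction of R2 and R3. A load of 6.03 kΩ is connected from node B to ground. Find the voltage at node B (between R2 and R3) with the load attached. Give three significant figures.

V ≈ 2.21 V

At node B, R3 is in parallel with the load: R3‖R_L = 1865 Ω.
Below node A the resistance is R2 + (R3‖R_L) = 2155 Ω, so V_A = 18.2 × 2155/15350 = 2.554 V.
Then V_B = V_A × (R3‖R_L)/(R2 + R3‖R_L) = 2.554 × 1865/2155 = 2.21 V.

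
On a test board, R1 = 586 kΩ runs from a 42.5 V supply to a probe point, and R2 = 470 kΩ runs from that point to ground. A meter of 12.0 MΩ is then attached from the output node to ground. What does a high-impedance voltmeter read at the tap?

The load sits in parallel with R2: R2‖R_L = (470 × 12000) / (470 + 12000) = 452.3 kΩ.
V_out = 42.5 × 452.3 / (586 + 452.3) = 42.5 × 452.3/1038 = 18.5 V.

V_out ≈ 18.5 V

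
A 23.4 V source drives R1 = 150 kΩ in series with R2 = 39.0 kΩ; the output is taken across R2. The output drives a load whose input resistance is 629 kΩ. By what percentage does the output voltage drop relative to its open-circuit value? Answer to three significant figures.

4.69 %

The divider's output (Thévenin) resistance is R1‖R2 = 30.95 kΩ.
Fractional drop under load = R_th/(R_th + R_L) = 30.95 / (30.95 + 629) = 0.04690.
So the output falls by 4.69 %.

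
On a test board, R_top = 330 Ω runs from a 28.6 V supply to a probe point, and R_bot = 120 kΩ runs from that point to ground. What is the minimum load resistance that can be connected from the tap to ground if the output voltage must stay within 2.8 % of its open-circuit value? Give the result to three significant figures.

Output resistance R_th = R_top‖R_bot = (330 × 120000)/120300 = 329.1 Ω.
The fractional drop is R_th/(R_th + R_L); requiring this ≤ 0.0280 gives R_L ≥ R_th(1/0.0280 − 1) = 329.1 × 34.71 = 11.4 kΩ.

R_L(min) ≈ 11.4 kΩ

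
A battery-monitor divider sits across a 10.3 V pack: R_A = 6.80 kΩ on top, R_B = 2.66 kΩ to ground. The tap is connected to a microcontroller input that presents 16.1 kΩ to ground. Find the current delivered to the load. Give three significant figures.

R_B‖R_L = 2.283 kΩ; V_out = 10.3 × 2.283/9.083 = 2.589 V.
I_L = V_out / R_L = 2.589 / 16.1 kΩ = 0.161 mA.

I_L ≈ 0.161 mA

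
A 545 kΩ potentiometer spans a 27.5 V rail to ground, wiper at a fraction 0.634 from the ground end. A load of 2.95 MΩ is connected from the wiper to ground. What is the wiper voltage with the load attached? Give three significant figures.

The wiper splits the pot into (1−α)R = 199.5 kΩ above and αR = 345.5 kΩ below.
Lower section ‖ load = 309.3 kΩ.
V_wiper = 27.5 × 309.3/(199.5 + 309.3) = 16.7 V.

V ≈ 16.7 V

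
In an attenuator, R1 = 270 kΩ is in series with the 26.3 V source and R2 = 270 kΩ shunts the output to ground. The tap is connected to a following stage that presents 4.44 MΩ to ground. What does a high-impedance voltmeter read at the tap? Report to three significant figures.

V_out ≈ 12.8 V

The load sits in parallel with R2: R2‖R_L = (270 × 4440) / (270 + 4440) = 254.5 kΩ.
V_out = 26.3 × 254.5 / (270 + 254.5) = 26.3 × 254.5/524.5 = 12.8 V.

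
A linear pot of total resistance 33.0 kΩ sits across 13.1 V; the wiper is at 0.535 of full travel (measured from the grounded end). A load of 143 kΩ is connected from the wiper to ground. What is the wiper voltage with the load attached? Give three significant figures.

The wiper splits the pot into (1−α)R = 15.34 kΩ above and αR = 17.66 kΩ below.
Lower section ‖ load = 15.71 kΩ.
V_wiper = 13.1 × 15.71/(15.34 + 15.71) = 6.63 V.

V ≈ 6.63 V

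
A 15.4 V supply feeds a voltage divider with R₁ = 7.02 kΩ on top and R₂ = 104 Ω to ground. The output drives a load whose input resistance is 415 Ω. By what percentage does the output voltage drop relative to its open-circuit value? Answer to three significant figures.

Unloaded V = 15.4 × 104/7124 = 0.2248 V.
Loaded: R₂‖R_L = 83.16 Ω, giving V = 15.4 × 83.16/7103 = 0.1803 V.
Drop = (0.2248 − 0.1803) / 0.2248 = 19.8 %.

19.8 %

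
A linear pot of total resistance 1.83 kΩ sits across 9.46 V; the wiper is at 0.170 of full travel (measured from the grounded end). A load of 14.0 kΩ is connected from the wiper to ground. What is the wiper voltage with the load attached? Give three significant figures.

The wiper splits the pot into (1−α)R = 1519 Ω above and αR = 311.1 Ω below.
Lower section ‖ load = 304.3 Ω.
V_wiper = 9.46 × 304.3/(1519 + 304.3) = 1.58 V.

V ≈ 1.58 V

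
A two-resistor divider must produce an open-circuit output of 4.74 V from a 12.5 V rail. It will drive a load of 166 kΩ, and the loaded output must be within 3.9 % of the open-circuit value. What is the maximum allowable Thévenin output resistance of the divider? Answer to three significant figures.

Loading drop = R_th/(R_th + R_L) ≤ 0.0390, so R_th ≤ R_L · ε/(1−ε) = 166 kΩ × 0.0390/0.9610 = 6.74 kΩ.

R_th ≤ 6.74 kΩ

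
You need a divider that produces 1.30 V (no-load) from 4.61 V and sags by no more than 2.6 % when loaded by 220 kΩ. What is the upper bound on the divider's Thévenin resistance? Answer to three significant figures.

Loading drop = R_th/(R_th + R_L) ≤ 0.0260, so R_th ≤ R_L · ε/(1−ε) = 220 kΩ × 0.0260/0.9740 = 5.87 kΩ.

R_th ≤ 5.87 kΩ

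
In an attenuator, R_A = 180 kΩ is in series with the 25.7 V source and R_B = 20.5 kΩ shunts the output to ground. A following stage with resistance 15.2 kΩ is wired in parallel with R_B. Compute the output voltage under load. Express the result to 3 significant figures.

The load sits in parallel with R_B: R_B‖R_L = (20.5 × 15.2) / (20.5 + 15.2) = 8.728 kΩ.
V_out = 25.7 × 8.728 / (180 + 8.728) = 25.7 × 8.728/188.7 = 1.19 V.

V_out ≈ 1.19 V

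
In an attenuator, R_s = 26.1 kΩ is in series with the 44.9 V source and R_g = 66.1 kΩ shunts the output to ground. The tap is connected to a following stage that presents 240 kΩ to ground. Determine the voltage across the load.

The load sits in parallel with R_g: R_g‖R_L = (66.1 × 240) / (66.1 + 240) = 51.83 kΩ.
V_out = 44.9 × 51.83 / (26.1 + 51.83) = 44.9 × 51.83/77.93 = 29.9 V.

V_out ≈ 29.9 V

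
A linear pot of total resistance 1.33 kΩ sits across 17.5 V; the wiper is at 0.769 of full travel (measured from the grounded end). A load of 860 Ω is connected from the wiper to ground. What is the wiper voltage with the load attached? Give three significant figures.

V ≈ 10.6 V

The wiper splits the pot into (1−α)R = 307.2 Ω above and αR = 1023 Ω below.
Lower section ‖ load = 467.2 Ω.
V_wiper = 17.5 × 467.2/(307.2 + 467.2) = 10.6 V.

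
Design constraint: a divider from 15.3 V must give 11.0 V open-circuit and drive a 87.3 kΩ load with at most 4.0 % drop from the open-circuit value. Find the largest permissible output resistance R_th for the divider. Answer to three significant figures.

R_th ≤ 3.64 kΩ

Loading drop = R_th/(R_th + R_L) ≤ 0.0400, so R_th ≤ R_L · ε/(1−ε) = 87.3 kΩ × 0.0400/0.9600 = 3.64 kΩ.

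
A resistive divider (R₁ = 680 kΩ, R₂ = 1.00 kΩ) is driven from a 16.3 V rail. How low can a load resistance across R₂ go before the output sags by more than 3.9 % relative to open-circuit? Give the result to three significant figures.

Output resistance R_th = R₁‖R₂ = (680000 × 1000)/681000 = 998.5 Ω.
The fractional drop is R_th/(R_th + R_L); requiring this ≤ 0.0390 gives R_L ≥ R_th(1/0.0390 − 1) = 998.5 × 24.64 = 24.6 kΩ.

R_L(min) ≈ 24.6 kΩ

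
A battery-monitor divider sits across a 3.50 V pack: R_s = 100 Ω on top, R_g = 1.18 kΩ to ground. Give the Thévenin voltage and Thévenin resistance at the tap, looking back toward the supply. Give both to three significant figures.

V_th is the open-circuit tap voltage: 3.50 × 1180/(100 + 1180) = 3.23 V.
With the supply zeroed, R_s and R_g appear in parallel from the tap: R_th = R_s‖R_g = (100 × 1180)/1280 = 92.2 Ω.

V_th = 3.23 V, R_th = 92.2 Ω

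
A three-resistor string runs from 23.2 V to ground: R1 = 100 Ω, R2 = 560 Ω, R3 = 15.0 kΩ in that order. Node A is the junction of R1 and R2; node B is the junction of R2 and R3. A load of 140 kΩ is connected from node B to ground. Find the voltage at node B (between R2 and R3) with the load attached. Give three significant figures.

At node B, R3 is in parallel with the load: R3‖R_L = 13550 Ω.
Below node A the resistance is R2 + (R3‖R_L) = 14110 Ω, so V_A = 23.2 × 14110/14210 = 23.04 V.
Then V_B = V_A × (R3‖R_L)/(R2 + R3‖R_L) = 23.04 × 13550/14110 = 22.1 V.

V ≈ 22.1 V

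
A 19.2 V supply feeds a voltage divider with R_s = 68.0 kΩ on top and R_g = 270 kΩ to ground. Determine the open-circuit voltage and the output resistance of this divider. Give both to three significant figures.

V_th is the open-circuit tap voltage: 19.2 × 270/(68.0 + 270) = 15.3 V.
With the supply zeroed, R_s and R_g appear in parallel from the tap: R_th = R_s‖R_g = (68.0 × 270)/338.0 = 54.3 kΩ.

V_th = 15.3 V, R_th = 54.3 kΩ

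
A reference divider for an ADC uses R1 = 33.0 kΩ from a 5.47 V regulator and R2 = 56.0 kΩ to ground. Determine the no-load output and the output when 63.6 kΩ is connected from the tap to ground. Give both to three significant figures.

Unloaded: 3.44 V; loaded: 2.59 V

Open-circuit: V = 5.47 × 56.0/(33.0 + 56.0) = 3.44 V.
With the load, R2 becomes R2‖R_L = 29.78 kΩ, so V = 5.47 × 29.78/62.78 = 2.59 V.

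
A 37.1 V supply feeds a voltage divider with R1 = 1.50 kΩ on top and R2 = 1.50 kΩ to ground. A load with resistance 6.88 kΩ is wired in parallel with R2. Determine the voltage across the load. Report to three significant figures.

The load sits in parallel with R2: R2‖R_L = (1.50 × 6.88) / (1.50 + 6.88) = 1.232 kΩ.
V_out = 37.1 × 1.232 / (1.50 + 1.232) = 37.1 × 1.232/2.732 = 16.7 V.

V_out ≈ 16.7 V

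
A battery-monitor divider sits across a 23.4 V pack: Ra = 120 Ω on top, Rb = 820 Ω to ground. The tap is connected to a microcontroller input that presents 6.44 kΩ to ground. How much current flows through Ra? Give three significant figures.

Rb‖R_L = 727.4 Ω, so the source sees Ra + Rb‖R_L = 847.4 Ω.
I = 23.4 V / 847.4 Ω = 27.6 mA.

I ≈ 27.6 mA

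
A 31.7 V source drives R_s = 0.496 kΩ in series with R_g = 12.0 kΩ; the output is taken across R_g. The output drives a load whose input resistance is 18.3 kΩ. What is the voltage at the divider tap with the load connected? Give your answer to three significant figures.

V_out ≈ 29.7 V

The load sits in parallel with R_g: R_g‖R_L = (12000 × 18300) / (12000 + 18300) = 7248 Ω.
V_out = 31.7 × 7248 / (496 + 7248) = 31.7 × 7248/7744 = 29.7 V.
(Unloaded it would have been 30.4 V.)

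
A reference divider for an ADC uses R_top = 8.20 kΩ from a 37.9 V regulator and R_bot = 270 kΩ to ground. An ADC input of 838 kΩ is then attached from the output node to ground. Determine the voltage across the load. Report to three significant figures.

The load sits in parallel with R_bot: R_bot‖R_L = (270 × 838) / (270 + 838) = 204.2 kΩ.
V_out = 37.9 × 204.2 / (8.20 + 204.2) = 37.9 × 204.2/212.4 = 36.4 V.

V_out ≈ 36.4 V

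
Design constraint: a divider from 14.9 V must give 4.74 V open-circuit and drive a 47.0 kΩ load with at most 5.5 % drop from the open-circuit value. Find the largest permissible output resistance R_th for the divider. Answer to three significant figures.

Loading drop = R_th/(R_th + R_L) ≤ 0.0550, so R_th ≤ R_L · ε/(1−ε) = 47.0 kΩ × 0.0550/0.9450 = 2.74 kΩ.

R_th ≤ 2.74 kΩ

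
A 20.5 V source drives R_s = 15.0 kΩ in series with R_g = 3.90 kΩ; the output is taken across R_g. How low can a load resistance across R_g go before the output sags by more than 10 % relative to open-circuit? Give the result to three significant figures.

R_L(min) ≈ 27.9 kΩ

Output resistance R_th = R_s‖R_g = (15.0 × 3.90)/18.90 = 3.095 kΩ.
The fractional drop is R_th/(R_th + R_L); requiring this ≤ 0.100 gives R_L ≥ R_th(1/0.100 − 1) = 3.095 × 9.000 = 27.9 kΩ.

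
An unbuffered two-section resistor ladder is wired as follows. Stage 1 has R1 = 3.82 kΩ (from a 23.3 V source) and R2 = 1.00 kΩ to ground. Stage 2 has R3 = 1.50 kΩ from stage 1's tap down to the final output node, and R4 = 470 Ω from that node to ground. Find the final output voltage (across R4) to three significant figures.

V_out ≈ 0.822 V

Stage 2 presents R3+R4 = 1970 Ω as a load on stage 1's tap.
Stage 1's lower leg becomes R2‖(R3+R4) = 663.3 Ω, so V_mid = 23.3 × 663.3/4483 = 3.447 V.
Stage 2 is itself unloaded: V_out = V_mid × R4/(R3+R4) = 3.447 × 470/1970 = 0.822 V.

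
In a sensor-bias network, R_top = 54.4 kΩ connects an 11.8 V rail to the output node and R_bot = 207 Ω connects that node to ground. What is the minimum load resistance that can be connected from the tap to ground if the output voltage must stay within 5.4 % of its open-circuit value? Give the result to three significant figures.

R_L(min) ≈ 3.61 kΩ

Output resistance R_th = R_top‖R_bot = (54400 × 207)/54610 = 206.2 Ω.
The fractional drop is R_th/(R_th + R_L); requiring this ≤ 0.0540 gives R_L ≥ R_th(1/0.0540 − 1) = 206.2 × 17.52 = 3.61 kΩ.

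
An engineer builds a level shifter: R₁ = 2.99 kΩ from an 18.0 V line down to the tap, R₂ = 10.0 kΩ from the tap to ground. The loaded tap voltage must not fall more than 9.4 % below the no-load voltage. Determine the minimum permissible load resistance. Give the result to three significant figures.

R_L(min) ≈ 22.2 kΩ

Output resistance R_th = R₁‖R₂ = (2.99 × 10.0)/12.99 = 2.302 kΩ.
The fractional drop is R_th/(R_th + R_L); requiring this ≤ 0.0940 gives R_L ≥ R_th(1/0.0940 − 1) = 2.302 × 9.638 = 22.2 kΩ.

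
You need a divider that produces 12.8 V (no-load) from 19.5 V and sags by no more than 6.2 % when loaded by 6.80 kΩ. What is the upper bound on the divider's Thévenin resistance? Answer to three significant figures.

Loading drop = R_th/(R_th + R_L) ≤ 0.0620, so R_th ≤ R_L · ε/(1−ε) = 6.80 kΩ × 0.0620/0.9380 = 449 Ω.
(Any R1, R2 with R2/(R1+R2) = 0.656 and R1‖R2 ≤ 449 Ω will meet the spec.)

R_th ≤ 449 Ω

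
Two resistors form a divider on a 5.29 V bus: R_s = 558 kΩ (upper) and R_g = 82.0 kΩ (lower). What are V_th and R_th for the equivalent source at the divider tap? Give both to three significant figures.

V_th is the open-circuit tap voltage: 5.29 × 82.0/(558 + 82.0) = 0.678 V.
With the supply zeroed, R_s and R_g appear in parallel from the tap: R_th = R_s‖R_g = (558 × 82.0)/640.0 = 71.5 kΩ.

V_th = 0.678 V, R_th = 71.5 kΩ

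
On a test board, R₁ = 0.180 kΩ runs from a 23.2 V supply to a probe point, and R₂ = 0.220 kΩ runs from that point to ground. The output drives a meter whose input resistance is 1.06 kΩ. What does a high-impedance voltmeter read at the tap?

The load sits in parallel with R₂: R₂‖R_L = (220 × 1060) / (220 + 1060) = 182.2 Ω.
V_out = 23.2 × 182.2 / (180 + 182.2) = 23.2 × 182.2/362.2 = 11.7 V.
(Unloaded it would have been 12.8 V.)

V_out ≈ 11.7 V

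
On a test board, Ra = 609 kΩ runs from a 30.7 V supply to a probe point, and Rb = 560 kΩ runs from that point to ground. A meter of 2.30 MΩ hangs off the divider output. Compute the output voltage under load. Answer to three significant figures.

V_out ≈ 13.1 V

The load sits in parallel with Rb: Rb‖R_L = (560 × 2300) / (560 + 2300) = 450.3 kΩ.
V_out = 30.7 × 450.3 / (609 + 450.3) = 30.7 × 450.3/1059 = 13.1 V.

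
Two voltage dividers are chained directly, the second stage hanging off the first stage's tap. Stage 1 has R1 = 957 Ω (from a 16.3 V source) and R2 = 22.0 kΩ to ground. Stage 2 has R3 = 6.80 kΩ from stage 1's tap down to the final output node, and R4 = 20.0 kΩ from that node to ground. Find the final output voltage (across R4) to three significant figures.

Stage 2 presents R3+R4 = 26800 Ω as a load on stage 1's tap.
Stage 1's lower leg becomes R2‖(R3+R4) = 12080 Ω, so V_mid = 16.3 × 12080/13040 = 15.10 V.
Stage 2 is itself unloaded: V_out = V_mid × R4/(R3+R4) = 15.10 × 20000/26800 = 11.3 V.

V_out ≈ 11.3 V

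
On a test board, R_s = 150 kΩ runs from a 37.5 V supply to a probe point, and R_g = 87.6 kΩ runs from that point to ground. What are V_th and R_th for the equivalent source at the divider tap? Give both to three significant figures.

V_th is the open-circuit tap voltage: 37.5 × 87.6/(150 + 87.6) = 13.8 V.
With the supply zeroed, R_s and R_g appear in parallel from the tap: R_th = R_s‖R_g = (150 × 87.6)/237.6 = 55.3 kΩ.

V_th = 13.8 V, R_th = 55.3 kΩ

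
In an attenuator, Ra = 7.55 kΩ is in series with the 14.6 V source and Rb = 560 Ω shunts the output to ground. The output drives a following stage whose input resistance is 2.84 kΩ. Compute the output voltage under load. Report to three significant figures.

V_out ≈ 0.852 V

The load sits in parallel with Rb: Rb‖R_L = (560 × 2840) / (560 + 2840) = 467.8 Ω.
V_out = 14.6 × 467.8 / (7550 + 467.8) = 14.6 × 467.8/8018 = 0.852 V.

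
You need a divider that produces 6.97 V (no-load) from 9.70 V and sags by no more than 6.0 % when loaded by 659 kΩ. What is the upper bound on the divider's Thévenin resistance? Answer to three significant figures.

R_th ≤ 42.1 kΩ

Loading drop = R_th/(R_th + R_L) ≤ 0.0600, so R_th ≤ R_L · ε/(1−ε) = 659 kΩ × 0.0600/0.9400 = 42.1 kΩ.
(Any R1, R2 with R2/(R1+R2) = 0.719 and R1‖R2 ≤ 42.1 kΩ will meet the spec.)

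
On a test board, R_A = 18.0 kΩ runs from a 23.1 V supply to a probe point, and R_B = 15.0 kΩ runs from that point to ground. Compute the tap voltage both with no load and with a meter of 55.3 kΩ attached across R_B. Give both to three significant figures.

Open-circuit: V = 23.1 × 15.0/(18.0 + 15.0) = 10.5 V.
With the load, R_B becomes R_B‖R_L = 11.80 kΩ, so V = 23.1 × 11.80/29.80 = 9.15 V.

Unloaded: 10.5 V; loaded: 9.15 V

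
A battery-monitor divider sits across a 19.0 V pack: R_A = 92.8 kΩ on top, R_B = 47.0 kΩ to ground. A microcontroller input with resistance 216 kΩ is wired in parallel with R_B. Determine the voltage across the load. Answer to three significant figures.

V_out ≈ 5.58 V

The load sits in parallel with R_B: R_B‖R_L = (47.0 × 216) / (47.0 + 216) = 38.60 kΩ.
V_out = 19.0 × 38.60 / (92.8 + 38.60) = 19.0 × 38.60/131.4 = 5.58 V.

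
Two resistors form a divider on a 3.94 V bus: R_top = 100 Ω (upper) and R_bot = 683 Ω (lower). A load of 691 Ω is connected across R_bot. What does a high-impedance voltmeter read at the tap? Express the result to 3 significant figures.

The load sits in parallel with R_bot: R_bot‖R_L = (683 × 691) / (683 + 691) = 343.5 Ω.
V_out = 3.94 × 343.5 / (100 + 343.5) = 3.94 × 343.5/443.5 = 3.05 V.

V_out ≈ 3.05 V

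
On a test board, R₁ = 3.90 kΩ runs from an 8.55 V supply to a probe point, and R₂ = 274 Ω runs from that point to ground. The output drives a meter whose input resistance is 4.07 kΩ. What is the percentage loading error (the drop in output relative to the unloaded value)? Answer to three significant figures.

5.92 %

The divider's output (Thévenin) resistance is R₁‖R₂ = 256.0 Ω.
Fractional drop under load = R_th/(R_th + R_L) = 256.0 / (256.0 + 4070) = 0.05918.
So the output falls by 5.92 %.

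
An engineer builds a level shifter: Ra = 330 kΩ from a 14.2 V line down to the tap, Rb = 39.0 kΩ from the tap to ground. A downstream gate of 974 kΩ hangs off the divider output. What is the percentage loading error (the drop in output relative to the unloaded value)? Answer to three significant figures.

3.46 %

The divider's output (Thévenin) resistance is Ra‖Rb = 34.88 kΩ.
Fractional drop under load = R_th/(R_th + R_L) = 34.88 / (34.88 + 974) = 0.03457.
So the output falls by 3.46 %.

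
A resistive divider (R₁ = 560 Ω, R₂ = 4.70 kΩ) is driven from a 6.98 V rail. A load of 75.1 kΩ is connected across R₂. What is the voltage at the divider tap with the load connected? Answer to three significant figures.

V_out ≈ 6.20 V

The load sits in parallel with R₂: R₂‖R_L = (4700 × 75100) / (4700 + 75100) = 4423 Ω.
V_out = 6.98 × 4423 / (560 + 4423) = 6.98 × 4423/4983 = 6.20 V.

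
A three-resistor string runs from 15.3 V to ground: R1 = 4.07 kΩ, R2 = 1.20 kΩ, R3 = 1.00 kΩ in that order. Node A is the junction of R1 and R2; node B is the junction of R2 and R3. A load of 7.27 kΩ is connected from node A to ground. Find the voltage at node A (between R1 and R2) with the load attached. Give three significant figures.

V ≈ 4.49 V

Below node A the series string R2+R3 = 2.200 kΩ sits in parallel with the 7.27 kΩ load: 1.689 kΩ.
V_A = 15.3 × 1.689/(4.07 + 1.689) = 4.49 V.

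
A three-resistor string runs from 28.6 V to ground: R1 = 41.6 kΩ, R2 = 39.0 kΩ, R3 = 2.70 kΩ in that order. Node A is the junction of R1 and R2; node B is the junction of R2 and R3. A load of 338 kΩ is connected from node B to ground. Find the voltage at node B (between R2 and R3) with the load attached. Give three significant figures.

V ≈ 0.920 V

At node B, R3 is in parallel with the load: R3‖R_L = 2.679 kΩ.
Below node A the resistance is R2 + (R3‖R_L) = 41.68 kΩ, so V_A = 28.6 × 41.68/83.28 = 14.31 V.
Then V_B = V_A × (R3‖R_L)/(R2 + R3‖R_L) = 14.31 × 2.679/41.68 = 0.920 V.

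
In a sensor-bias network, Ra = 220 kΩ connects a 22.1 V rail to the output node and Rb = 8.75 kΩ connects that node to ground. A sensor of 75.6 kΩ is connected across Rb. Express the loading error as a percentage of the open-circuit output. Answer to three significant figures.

The divider's output (Thévenin) resistance is Ra‖Rb = 8.415 kΩ.
Fractional drop under load = R_th/(R_th + R_L) = 8.415 / (8.415 + 75.6) = 0.1002.
So the output falls by 10.0 %.

10.0 %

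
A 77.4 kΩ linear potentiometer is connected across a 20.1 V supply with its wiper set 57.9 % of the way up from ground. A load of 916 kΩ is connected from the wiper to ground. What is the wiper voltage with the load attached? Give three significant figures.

The wiper splits the pot into (1−α)R = 32.59 kΩ above and αR = 44.81 kΩ below.
Lower section ‖ load = 42.72 kΩ.
V_wiper = 20.1 × 42.72/(32.59 + 42.72) = 11.4 V.

V ≈ 11.4 V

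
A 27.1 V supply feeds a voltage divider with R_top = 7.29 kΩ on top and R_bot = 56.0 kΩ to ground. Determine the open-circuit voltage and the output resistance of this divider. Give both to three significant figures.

V_th is the open-circuit tap voltage: 27.1 × 56.0/(7.29 + 56.0) = 24.0 V.
With the supply zeroed, R_top and R_bot appear in parallel from the tap: R_th = R_top‖R_bot = (7.29 × 56.0)/63.29 = 6.45 kΩ.

V_th = 24.0 V, R_th = 6.45 kΩ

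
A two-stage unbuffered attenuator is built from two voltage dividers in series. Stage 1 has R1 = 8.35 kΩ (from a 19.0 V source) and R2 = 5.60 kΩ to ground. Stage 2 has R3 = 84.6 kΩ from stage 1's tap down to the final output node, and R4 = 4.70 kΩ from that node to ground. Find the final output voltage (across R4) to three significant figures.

Stage 2 presents R3+R4 = 89.30 kΩ as a load on stage 1's tap.
Stage 1's lower leg becomes R2‖(R3+R4) = 5.270 kΩ, so V_mid = 19.0 × 5.270/13.62 = 7.351 V.
Stage 2 is itself unloaded: V_out = V_mid × R4/(R3+R4) = 7.351 × 4.70/89.30 = 0.387 V.

V_out ≈ 0.387 V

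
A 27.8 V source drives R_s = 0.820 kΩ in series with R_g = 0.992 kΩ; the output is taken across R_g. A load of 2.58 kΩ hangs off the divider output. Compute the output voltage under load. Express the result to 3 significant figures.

The load sits in parallel with R_g: R_g‖R_L = (992 × 2580) / (992 + 2580) = 716.5 Ω.
V_out = 27.8 × 716.5 / (820 + 716.5) = 27.8 × 716.5/1537 = 13.0 V.
(Unloaded it would have been 15.2 V.)

V_out ≈ 13.0 V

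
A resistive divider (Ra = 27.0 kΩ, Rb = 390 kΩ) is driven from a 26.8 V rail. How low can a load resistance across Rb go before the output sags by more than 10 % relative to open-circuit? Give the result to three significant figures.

R_L(min) ≈ 227 kΩ

Output resistance R_th = Ra‖Rb = (27.0 × 390)/417.0 = 25.25 kΩ.
The fractional drop is R_th/(R_th + R_L); requiring this ≤ 0.100 gives R_L ≥ R_th(1/0.100 − 1) = 25.25 × 9.000 = 227 kΩ.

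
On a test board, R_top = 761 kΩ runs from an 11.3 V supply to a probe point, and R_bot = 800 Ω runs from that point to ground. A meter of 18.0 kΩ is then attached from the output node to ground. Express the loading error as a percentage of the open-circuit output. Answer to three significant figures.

4.25 %

The divider's output (Thévenin) resistance is R_top‖R_bot = 799.2 Ω.
Fractional drop under load = R_th/(R_th + R_L) = 799.2 / (799.2 + 18000) = 0.04251.
So the output falls by 4.25 %.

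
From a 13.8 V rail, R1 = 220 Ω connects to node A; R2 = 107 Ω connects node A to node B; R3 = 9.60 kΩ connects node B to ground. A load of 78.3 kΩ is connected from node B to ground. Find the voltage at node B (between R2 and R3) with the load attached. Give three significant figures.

At node B, R3 is in parallel with the load: R3‖R_L = 8552 Ω.
Below node A the resistance is R2 + (R3‖R_L) = 8659 Ω, so V_A = 13.8 × 8659/8879 = 13.46 V.
Then V_B = V_A × (R3‖R_L)/(R2 + R3‖R_L) = 13.46 × 8552/8659 = 13.3 V.

V ≈ 13.3 V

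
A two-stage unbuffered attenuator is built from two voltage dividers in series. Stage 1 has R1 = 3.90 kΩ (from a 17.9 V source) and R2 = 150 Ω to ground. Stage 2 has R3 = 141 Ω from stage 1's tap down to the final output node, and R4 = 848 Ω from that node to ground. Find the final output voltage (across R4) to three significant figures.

Stage 2 presents R3+R4 = 989.0 Ω as a load on stage 1's tap.
Stage 1's lower leg becomes R2‖(R3+R4) = 130.2 Ω, so V_mid = 17.9 × 130.2/4030 = 0.5785 V.
Stage 2 is itself unloaded: V_out = V_mid × R4/(R3+R4) = 0.5785 × 848/989.0 = 0.496 V.

V_out ≈ 0.496 V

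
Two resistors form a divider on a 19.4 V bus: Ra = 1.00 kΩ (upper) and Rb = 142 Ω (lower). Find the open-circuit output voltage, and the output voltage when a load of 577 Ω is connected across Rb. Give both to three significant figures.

Open-circuit: V = 19.4 × 142/(1000 + 142) = 2.41 V.
With the load, Rb becomes Rb‖R_L = 114.0 Ω, so V = 19.4 × 114.0/1114 = 1.98 V.

Unloaded: 2.41 V; loaded: 1.98 V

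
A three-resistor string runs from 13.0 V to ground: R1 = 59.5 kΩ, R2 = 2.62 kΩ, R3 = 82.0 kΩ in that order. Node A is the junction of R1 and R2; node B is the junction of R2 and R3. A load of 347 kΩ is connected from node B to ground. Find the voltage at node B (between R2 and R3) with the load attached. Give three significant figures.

V ≈ 6.71 V

At node B, R3 is in parallel with the load: R3‖R_L = 66.33 kΩ.
Below node A the resistance is R2 + (R3‖R_L) = 68.95 kΩ, so V_A = 13.0 × 68.95/128.4 = 6.978 V.
Then V_B = V_A × (R3‖R_L)/(R2 + R3‖R_L) = 6.978 × 66.33/68.95 = 6.71 V.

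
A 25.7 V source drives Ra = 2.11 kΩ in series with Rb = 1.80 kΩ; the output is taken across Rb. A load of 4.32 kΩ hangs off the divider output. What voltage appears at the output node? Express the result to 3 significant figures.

The load sits in parallel with Rb: Rb‖R_L = (1.80 × 4.32) / (1.80 + 4.32) = 1.271 kΩ.
V_out = 25.7 × 1.271 / (2.11 + 1.271) = 25.7 × 1.271/3.381 = 9.66 V.

V_out ≈ 9.66 V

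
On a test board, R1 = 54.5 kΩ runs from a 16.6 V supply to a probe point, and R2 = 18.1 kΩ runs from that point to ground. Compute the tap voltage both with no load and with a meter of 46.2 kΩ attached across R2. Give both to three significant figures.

Unloaded: 4.14 V; loaded: 3.20 V

Open-circuit: V = 16.6 × 18.1/(54.5 + 18.1) = 4.14 V.
With the load, R2 becomes R2‖R_L = 13.00 kΩ, so V = 16.6 × 13.00/67.50 = 3.20 V.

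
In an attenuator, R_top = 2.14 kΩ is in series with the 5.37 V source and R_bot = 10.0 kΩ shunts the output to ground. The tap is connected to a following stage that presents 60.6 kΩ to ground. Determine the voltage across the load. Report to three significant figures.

V_out ≈ 4.30 V

The load sits in parallel with R_bot: R_bot‖R_L = (10.0 × 60.6) / (10.0 + 60.6) = 8.584 kΩ.
V_out = 5.37 × 8.584 / (2.14 + 8.584) = 5.37 × 8.584/10.72 = 4.30 V.
(Unloaded it would have been 4.42 V.)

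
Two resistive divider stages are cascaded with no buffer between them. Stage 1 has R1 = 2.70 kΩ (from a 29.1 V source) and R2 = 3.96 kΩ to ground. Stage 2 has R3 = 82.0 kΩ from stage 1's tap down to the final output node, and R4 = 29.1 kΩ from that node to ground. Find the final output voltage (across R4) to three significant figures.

V_out ≈ 4.47 V

Stage 2 presents R3+R4 = 111.1 kΩ as a load on stage 1's tap.
Stage 1's lower leg becomes R2‖(R3+R4) = 3.824 kΩ, so V_mid = 29.1 × 3.824/6.524 = 17.06 V.
Stage 2 is itself unloaded: V_out = V_mid × R4/(R3+R4) = 17.06 × 29.1/111.1 = 4.47 V.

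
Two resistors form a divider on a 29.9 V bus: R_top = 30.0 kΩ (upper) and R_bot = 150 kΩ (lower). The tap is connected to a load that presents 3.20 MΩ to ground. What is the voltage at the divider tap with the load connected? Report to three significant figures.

The load sits in parallel with R_bot: R_bot‖R_L = (150 × 3200) / (150 + 3200) = 143.3 kΩ.
V_out = 29.9 × 143.3 / (30.0 + 143.3) = 29.9 × 143.3/173.3 = 24.7 V.

V_out ≈ 24.7 V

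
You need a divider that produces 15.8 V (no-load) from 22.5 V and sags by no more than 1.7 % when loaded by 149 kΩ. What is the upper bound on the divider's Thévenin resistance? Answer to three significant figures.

Loading drop = R_th/(R_th + R_L) ≤ 0.0170, so R_th ≤ R_L · ε/(1−ε) = 149 kΩ × 0.0170/0.9830 = 2.58 kΩ.
(Any R1, R2 with R2/(R1+R2) = 0.702 and R1‖R2 ≤ 2.58 kΩ will meet the spec.)

R_th ≤ 2.58 kΩ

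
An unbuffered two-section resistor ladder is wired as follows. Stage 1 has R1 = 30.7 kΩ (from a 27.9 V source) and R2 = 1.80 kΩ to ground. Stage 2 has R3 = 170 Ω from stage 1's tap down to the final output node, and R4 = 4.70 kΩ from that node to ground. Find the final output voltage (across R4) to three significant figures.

V_out ≈ 1.11 V

Stage 2 presents R3+R4 = 4870 Ω as a load on stage 1's tap.
Stage 1's lower leg becomes R2‖(R3+R4) = 1314 Ω, so V_mid = 27.9 × 1314/32010 = 1.145 V.
Stage 2 is itself unloaded: V_out = V_mid × R4/(R3+R4) = 1.145 × 4700/4870 = 1.11 V.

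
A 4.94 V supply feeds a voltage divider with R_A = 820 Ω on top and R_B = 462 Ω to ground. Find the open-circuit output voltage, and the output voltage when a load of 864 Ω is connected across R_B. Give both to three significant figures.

Open-circuit: V = 4.94 × 462/(820 + 462) = 1.78 V.
With the load, R_B becomes R_B‖R_L = 301.0 Ω, so V = 4.94 × 301.0/1121 = 1.33 V.

Unloaded: 1.78 V; loaded: 1.33 V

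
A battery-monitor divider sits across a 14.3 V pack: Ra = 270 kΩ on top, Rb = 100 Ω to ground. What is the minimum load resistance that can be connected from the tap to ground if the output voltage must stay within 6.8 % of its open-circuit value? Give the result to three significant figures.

Output resistance R_th = Ra‖Rb = (270000 × 100)/270100 = 99.96 Ω.
The fractional drop is R_th/(R_th + R_L); requiring this ≤ 0.0680 gives R_L ≥ R_th(1/0.0680 − 1) = 99.96 × 13.71 = 1.37 kΩ.

R_L(min) ≈ 1.37 kΩ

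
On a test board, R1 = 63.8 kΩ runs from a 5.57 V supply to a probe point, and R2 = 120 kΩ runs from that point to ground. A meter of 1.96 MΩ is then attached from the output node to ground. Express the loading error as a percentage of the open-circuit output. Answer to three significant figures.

2.08 %

The divider's output (Thévenin) resistance is R1‖R2 = 41.65 kΩ.
Fractional drop under load = R_th/(R_th + R_L) = 41.65 / (41.65 + 1960) = 0.02081.
So the output falls by 2.08 %.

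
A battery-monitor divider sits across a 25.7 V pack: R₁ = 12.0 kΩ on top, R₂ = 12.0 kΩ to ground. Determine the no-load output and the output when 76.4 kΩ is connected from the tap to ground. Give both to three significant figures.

Open-circuit: V = 25.7 × 12.0/(12.0 + 12.0) = 12.8 V.
With the load, R₂ becomes R₂‖R_L = 10.37 kΩ, so V = 25.7 × 10.37/22.37 = 11.9 V.

Unloaded: 12.8 V; loaded: 11.9 V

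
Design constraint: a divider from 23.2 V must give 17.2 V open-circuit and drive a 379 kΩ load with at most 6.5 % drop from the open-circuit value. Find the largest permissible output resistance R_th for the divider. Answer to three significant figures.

Loading drop = R_th/(R_th + R_L) ≤ 0.0650, so R_th ≤ R_L · ε/(1−ε) = 379 kΩ × 0.0650/0.9350 = 26.3 kΩ.
(Any R1, R2 with R2/(R1+R2) = 0.741 and R1‖R2 ≤ 26.3 kΩ will meet the spec.)

R_th ≤ 26.3 kΩ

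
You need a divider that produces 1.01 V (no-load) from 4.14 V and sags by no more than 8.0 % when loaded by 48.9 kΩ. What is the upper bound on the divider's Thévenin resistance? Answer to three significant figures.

Loading drop = R_th/(R_th + R_L) ≤ 0.0800, so R_th ≤ R_L · ε/(1−ε) = 48.9 kΩ × 0.0800/0.9200 = 4.25 kΩ.

R_th ≤ 4.25 kΩ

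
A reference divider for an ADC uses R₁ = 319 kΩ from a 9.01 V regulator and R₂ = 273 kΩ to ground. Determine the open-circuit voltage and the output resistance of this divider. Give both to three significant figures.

V_th = 4.15 V, R_th = 147 kΩ

V_th is the open-circuit tap voltage: 9.01 × 273/(319 + 273) = 4.15 V.
With the supply zeroed, R₁ and R₂ appear in parallel from the tap: R_th = R₁‖R₂ = (319 × 273)/592.0 = 147 kΩ.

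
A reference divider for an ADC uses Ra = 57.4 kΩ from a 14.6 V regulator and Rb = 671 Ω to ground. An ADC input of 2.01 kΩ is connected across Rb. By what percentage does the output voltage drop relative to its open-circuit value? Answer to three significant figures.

The divider's output (Thévenin) resistance is Ra‖Rb = 663.2 Ω.
Fractional drop under load = R_th/(R_th + R_L) = 663.2 / (663.2 + 2010) = 0.2481.
So the output falls by 24.8 %.

24.8 %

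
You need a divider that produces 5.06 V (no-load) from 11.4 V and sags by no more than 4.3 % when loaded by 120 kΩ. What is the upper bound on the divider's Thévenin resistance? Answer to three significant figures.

Loading drop = R_th/(R_th + R_L) ≤ 0.0430, so R_th ≤ R_L · ε/(1−ε) = 120 kΩ × 0.0430/0.9570 = 5.39 kΩ.
(Any R1, R2 with R2/(R1+R2) = 0.444 and R1‖R2 ≤ 5.39 kΩ will meet the spec.)

R_th ≤ 5.39 kΩ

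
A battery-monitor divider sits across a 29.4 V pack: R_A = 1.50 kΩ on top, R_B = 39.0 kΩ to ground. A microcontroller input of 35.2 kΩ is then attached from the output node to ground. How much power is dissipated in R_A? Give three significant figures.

P ≈ 3.24 mW

Total resistance from the source is R_A + (R_B‖R_L) = 20.00 kΩ, so I = 29.4/20.00 kΩ = 1.470 mA.
P = I²·R_A = (1.470 mA)² × 1.50 kΩ = 3.24 mW.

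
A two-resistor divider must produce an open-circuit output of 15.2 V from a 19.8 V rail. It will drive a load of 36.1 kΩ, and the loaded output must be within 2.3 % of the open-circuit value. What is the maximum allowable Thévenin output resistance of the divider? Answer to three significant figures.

Loading drop = R_th/(R_th + R_L) ≤ 0.0230, so R_th ≤ R_L · ε/(1−ε) = 36.1 kΩ × 0.0230/0.9770 = 850 Ω.
(Any R1, R2 with R2/(R1+R2) = 0.768 and R1‖R2 ≤ 850 Ω will meet the spec.)

R_th ≤ 850 Ω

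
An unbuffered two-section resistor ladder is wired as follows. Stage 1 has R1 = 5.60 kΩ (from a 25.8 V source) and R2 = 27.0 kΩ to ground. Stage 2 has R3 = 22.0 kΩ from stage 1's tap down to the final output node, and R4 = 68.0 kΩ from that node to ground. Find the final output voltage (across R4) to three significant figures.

V_out ≈ 15.4 V

Stage 2 presents R3+R4 = 90.00 kΩ as a load on stage 1's tap.
Stage 1's lower leg becomes R2‖(R3+R4) = 20.77 kΩ, so V_mid = 25.8 × 20.77/26.37 = 20.32 V.
Stage 2 is itself unloaded: V_out = V_mid × R4/(R3+R4) = 20.32 × 68.0/90.00 = 15.4 V.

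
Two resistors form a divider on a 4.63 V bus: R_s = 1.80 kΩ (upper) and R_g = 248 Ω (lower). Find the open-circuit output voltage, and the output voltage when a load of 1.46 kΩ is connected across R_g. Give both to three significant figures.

Open-circuit: V = 4.63 × 248/(1800 + 248) = 0.561 V.
With the load, R_g becomes R_g‖R_L = 212.0 Ω, so V = 4.63 × 212.0/2012 = 0.488 V.

Unloaded: 0.561 V; loaded: 0.488 V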